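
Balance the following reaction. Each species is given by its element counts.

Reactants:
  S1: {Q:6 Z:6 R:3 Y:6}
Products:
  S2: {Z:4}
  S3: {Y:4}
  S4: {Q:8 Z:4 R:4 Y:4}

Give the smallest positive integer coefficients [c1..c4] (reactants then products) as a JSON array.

Coefficients: [4, 3, 3, 3]

Q: 4·6 = 24 | 3·0+3·0+3·8 = 24
Z: 4·6 = 24 | 3·4+3·0+3·4 = 24
R: 4·3 = 12 | 3·0+3·0+3·4 = 12
Y: 4·6 = 24 | 3·0+3·4+3·4 = 24
gcd(4,3,3,3) = 1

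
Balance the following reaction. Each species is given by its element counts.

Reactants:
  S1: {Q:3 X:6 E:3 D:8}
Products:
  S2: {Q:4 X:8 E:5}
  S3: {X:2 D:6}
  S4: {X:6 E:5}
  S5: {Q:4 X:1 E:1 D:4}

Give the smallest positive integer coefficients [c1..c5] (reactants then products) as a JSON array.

Q: 4·3 = 12 | 1·4+4·0+1·0+2·4 = 12
X: 4·6 = 24 | 1·8+4·2+1·6+2·1 = 24
E: 4·3 = 12 | 1·5+4·0+1·5+2·1 = 12
D: 4·8 = 32 | 1·0+4·6+1·0+2·4 = 32
gcd(4,1,4,1,2) = 1

Coefficients: [4, 1, 4, 1, 2]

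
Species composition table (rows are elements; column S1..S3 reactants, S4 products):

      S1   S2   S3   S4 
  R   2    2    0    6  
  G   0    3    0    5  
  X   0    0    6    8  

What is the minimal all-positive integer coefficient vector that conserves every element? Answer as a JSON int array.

Coefficients: [4, 5, 4, 3]

R: 4·2+5·2+4·0 = 18 | 3·6 = 18
G: 4·0+5·3+4·0 = 15 | 3·5 = 15
X: 4·0+5·0+4·6 = 24 | 3·8 = 24
gcd(4,5,4,3) = 1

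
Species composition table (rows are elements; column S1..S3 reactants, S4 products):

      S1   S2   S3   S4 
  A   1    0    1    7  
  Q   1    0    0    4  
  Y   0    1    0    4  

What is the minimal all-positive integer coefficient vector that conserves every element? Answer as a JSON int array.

A: 4·1+4·0+3·1 = 7 | 1·7 = 7
Q: 4·1+4·0+3·0 = 4 | 1·4 = 4
Y: 4·0+4·1+3·0 = 4 | 1·4 = 4
gcd(4,4,3,1) = 1

Coefficients: [4, 4, 3, 1]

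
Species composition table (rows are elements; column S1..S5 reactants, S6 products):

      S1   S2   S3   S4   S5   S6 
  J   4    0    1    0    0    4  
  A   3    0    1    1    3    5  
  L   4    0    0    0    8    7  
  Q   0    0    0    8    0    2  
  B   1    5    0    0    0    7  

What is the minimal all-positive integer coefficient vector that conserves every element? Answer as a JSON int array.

J: 3·4+5·0+4·1+1·0+2·0 = 16 | 4·4 = 16
A: 3·3+5·0+4·1+1·1+2·3 = 20 | 4·5 = 20
L: 3·4+5·0+4·0+1·0+2·8 = 28 | 4·7 = 28
Q: 3·0+5·0+4·0+1·8+2·0 = 8 | 4·2 = 8
B: 3·1+5·5+4·0+1·0+2·0 = 28 | 4·7 = 28
gcd(3,5,4,1,2,4) = 1

Coefficients: [3, 5, 4, 1, 2, 4]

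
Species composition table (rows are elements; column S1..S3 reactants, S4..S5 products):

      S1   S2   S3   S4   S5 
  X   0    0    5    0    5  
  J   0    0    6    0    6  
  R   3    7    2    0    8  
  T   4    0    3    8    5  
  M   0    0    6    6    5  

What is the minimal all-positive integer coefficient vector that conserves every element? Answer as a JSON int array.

X: 5·0+3·0+6·5 = 30 | 1·0+6·5 = 30
J: 5·0+3·0+6·6 = 36 | 1·0+6·6 = 36
R: 5·3+3·7+6·2 = 48 | 1·0+6·8 = 48
T: 5·4+3·0+6·3 = 38 | 1·8+6·5 = 38
M: 5·0+3·0+6·6 = 36 | 1·6+6·5 = 36
gcd(5,3,6,1,6) = 1

Coefficients: [5, 3, 6, 1, 6]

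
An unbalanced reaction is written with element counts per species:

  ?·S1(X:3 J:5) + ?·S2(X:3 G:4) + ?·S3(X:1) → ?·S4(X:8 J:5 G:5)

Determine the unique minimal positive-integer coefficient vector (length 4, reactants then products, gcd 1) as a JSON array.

X: 4·3+5·3+5·1 = 32 | 4·8 = 32
J: 4·5+5·0+5·0 = 20 | 4·5 = 20
G: 4·0+5·4+5·0 = 20 | 4·5 = 20
gcd(4,5,5,4) = 1

Coefficients: [4, 5, 5, 4]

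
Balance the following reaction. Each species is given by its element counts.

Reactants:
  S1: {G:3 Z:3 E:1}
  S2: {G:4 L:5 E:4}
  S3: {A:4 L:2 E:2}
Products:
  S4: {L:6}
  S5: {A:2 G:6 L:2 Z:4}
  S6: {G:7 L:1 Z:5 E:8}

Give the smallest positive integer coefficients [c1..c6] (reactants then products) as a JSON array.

A: 6·0+2·0+1·4 = 4 | 1·0+2·2+2·0 = 4
G: 6·3+2·4+1·0 = 26 | 1·0+2·6+2·7 = 26
L: 6·0+2·5+1·2 = 12 | 1·6+2·2+2·1 = 12
Z: 6·3+2·0+1·0 = 18 | 1·0+2·4+2·5 = 18
E: 6·1+2·4+1·2 = 16 | 1·0+2·0+2·8 = 16
gcd(6,2,1,1,2,2) = 1

Coefficients: [6, 2, 1, 1, 2, 2]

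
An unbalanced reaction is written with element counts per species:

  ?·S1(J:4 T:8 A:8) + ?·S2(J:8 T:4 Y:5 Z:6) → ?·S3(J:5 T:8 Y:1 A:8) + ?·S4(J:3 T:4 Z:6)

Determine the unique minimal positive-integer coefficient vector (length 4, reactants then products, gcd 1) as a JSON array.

Coefficients: [5, 1, 5, 1]

J: 5·4+1·8 = 28 | 5·5+1·3 = 28
T: 5·8+1·4 = 44 | 5·8+1·4 = 44
Y: 5·0+1·5 = 5 | 5·1+1·0 = 5
A: 5·8+1·0 = 40 | 5·8+1·0 = 40
Z: 5·0+1·6 = 6 | 5·0+1·6 = 6
gcd(5,1,5,1) = 1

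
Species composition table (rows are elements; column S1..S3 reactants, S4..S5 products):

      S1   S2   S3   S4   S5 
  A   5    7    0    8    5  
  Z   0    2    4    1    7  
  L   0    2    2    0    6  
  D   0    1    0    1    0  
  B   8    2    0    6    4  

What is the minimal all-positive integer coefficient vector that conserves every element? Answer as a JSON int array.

Coefficients: [4, 5, 4, 5, 3]

A: 4·5+5·7+4·0 = 55 | 5·8+3·5 = 55
Z: 4·0+5·2+4·4 = 26 | 5·1+3·7 = 26
L: 4·0+5·2+4·2 = 18 | 5·0+3·6 = 18
D: 4·0+5·1+4·0 = 5 | 5·1+3·0 = 5
B: 4·8+5·2+4·0 = 42 | 5·6+3·4 = 42
gcd(4,5,4,5,3) = 1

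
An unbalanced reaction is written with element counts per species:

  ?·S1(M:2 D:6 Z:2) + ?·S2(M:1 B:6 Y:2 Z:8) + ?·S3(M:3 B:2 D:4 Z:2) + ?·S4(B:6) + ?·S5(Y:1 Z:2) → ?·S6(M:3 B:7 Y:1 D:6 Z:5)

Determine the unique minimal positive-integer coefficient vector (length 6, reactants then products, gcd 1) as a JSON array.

M: 4·2+1·1+3·3+5·0+4·0 = 18 | 6·3 = 18
B: 4·0+1·6+3·2+5·6+4·0 = 42 | 6·7 = 42
Y: 4·0+1·2+3·0+5·0+4·1 = 6 | 6·1 = 6
D: 4·6+1·0+3·4+5·0+4·0 = 36 | 6·6 = 36
Z: 4·2+1·8+3·2+5·0+4·2 = 30 | 6·5 = 30
gcd(4,1,3,5,4,6) = 1

Coefficients: [4, 1, 3, 5, 4, 6]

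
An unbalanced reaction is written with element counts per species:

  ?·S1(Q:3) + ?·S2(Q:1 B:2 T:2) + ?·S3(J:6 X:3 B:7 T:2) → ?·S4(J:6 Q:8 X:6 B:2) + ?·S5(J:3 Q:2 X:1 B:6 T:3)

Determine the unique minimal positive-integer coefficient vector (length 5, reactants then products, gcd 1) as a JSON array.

Coefficients: [5, 5, 4, 1, 6]

J: 5·0+5·0+4·6 = 24 | 1·6+6·3 = 24
Q: 5·3+5·1+4·0 = 20 | 1·8+6·2 = 20
X: 5·0+5·0+4·3 = 12 | 1·6+6·1 = 12
B: 5·0+5·2+4·7 = 38 | 1·2+6·6 = 38
T: 5·0+5·2+4·2 = 18 | 1·0+6·3 = 18
gcd(5,5,4,1,6) = 1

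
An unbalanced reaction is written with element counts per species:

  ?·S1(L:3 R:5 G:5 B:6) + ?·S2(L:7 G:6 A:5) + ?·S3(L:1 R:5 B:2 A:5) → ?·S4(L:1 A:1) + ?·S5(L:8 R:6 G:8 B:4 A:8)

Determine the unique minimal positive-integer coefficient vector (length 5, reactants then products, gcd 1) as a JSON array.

L: 2·3+5·7+4·1 = 45 | 5·1+5·8 = 45
R: 2·5+5·0+4·5 = 30 | 5·0+5·6 = 30
G: 2·5+5·6+4·0 = 40 | 5·0+5·8 = 40
B: 2·6+5·0+4·2 = 20 | 5·0+5·4 = 20
A: 2·0+5·5+4·5 = 45 | 5·1+5·8 = 45
gcd(2,5,4,5,5) = 1

Coefficients: [2, 5, 4, 5, 5]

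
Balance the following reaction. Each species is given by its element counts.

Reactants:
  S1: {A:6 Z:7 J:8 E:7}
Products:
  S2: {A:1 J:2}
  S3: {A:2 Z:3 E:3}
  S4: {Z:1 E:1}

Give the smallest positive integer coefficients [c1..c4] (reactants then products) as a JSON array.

Coefficients: [1, 4, 1, 4]

A: 1·6 = 6 | 4·1+1·2+4·0 = 6
Z: 1·7 = 7 | 4·0+1·3+4·1 = 7
J: 1·8 = 8 | 4·2+1·0+4·0 = 8
E: 1·7 = 7 | 4·0+1·3+4·1 = 7
gcd(1,4,1,4) = 1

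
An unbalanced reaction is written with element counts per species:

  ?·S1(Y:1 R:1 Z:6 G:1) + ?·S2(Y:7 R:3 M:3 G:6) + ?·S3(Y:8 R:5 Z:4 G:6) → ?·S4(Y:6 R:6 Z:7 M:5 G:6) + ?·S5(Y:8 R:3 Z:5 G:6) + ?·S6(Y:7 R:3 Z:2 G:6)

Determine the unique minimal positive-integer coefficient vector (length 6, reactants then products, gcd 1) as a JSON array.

Y: 6·1+5·7+3·8 = 65 | 3·6+5·8+1·7 = 65
R: 6·1+5·3+3·5 = 36 | 3·6+5·3+1·3 = 36
Z: 6·6+5·0+3·4 = 48 | 3·7+5·5+1·2 = 48
M: 6·0+5·3+3·0 = 15 | 3·5+5·0+1·0 = 15
G: 6·1+5·6+3·6 = 54 | 3·6+5·6+1·6 = 54
gcd(6,5,3,3,5,1) = 1

Coefficients: [6, 5, 3, 3, 5, 1]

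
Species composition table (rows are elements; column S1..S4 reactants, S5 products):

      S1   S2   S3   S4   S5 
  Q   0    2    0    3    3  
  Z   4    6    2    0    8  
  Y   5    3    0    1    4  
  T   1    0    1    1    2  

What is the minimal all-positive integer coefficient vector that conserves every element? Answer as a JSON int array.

Q: 1·0+3·2+5·0+2·3 = 12 | 4·3 = 12
Z: 1·4+3·6+5·2+2·0 = 32 | 4·8 = 32
Y: 1·5+3·3+5·0+2·1 = 16 | 4·4 = 16
T: 1·1+3·0+5·1+2·1 = 8 | 4·2 = 8
gcd(1,3,5,2,4) = 1

Coefficients: [1, 3, 5, 2, 4]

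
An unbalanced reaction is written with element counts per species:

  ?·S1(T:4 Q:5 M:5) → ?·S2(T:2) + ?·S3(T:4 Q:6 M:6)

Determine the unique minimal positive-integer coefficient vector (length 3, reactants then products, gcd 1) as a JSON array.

T: 6·4 = 24 | 2·2+5·4 = 24
Q: 6·5 = 30 | 2·0+5·6 = 30
M: 6·5 = 30 | 2·0+5·6 = 30
gcd(6,2,5) = 1

Coefficients: [6, 2, 5]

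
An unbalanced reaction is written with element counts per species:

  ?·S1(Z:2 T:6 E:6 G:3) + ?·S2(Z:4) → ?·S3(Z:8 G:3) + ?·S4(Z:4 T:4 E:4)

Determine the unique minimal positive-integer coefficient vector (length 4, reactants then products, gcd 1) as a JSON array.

Coefficients: [2, 6, 2, 3]

Z: 2·2+6·4 = 28 | 2·8+3·4 = 28
T: 2·6+6·0 = 12 | 2·0+3·4 = 12
E: 2·6+6·0 = 12 | 2·0+3·4 = 12
G: 2·3+6·0 = 6 | 2·3+3·0 = 6
gcd(2,6,2,3) = 1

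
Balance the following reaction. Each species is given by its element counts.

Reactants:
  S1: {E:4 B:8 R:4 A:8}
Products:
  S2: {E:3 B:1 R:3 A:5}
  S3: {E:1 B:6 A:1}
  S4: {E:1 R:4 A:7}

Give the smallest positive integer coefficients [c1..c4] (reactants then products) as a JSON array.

E: 5·4 = 20 | 4·3+6·1+2·1 = 20
B: 5·8 = 40 | 4·1+6·6+2·0 = 40
R: 5·4 = 20 | 4·3+6·0+2·4 = 20
A: 5·8 = 40 | 4·5+6·1+2·7 = 40
gcd(5,4,6,2) = 1

Coefficients: [5, 4, 6, 2]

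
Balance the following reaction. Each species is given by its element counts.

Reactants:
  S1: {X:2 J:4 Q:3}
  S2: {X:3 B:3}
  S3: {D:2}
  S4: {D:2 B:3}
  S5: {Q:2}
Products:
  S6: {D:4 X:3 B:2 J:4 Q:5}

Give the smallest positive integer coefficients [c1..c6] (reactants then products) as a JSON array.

Coefficients: [3, 1, 5, 1, 3, 3]

D: 3·0+1·0+5·2+1·2+3·0 = 12 | 3·4 = 12
X: 3·2+1·3+5·0+1·0+3·0 = 9 | 3·3 = 9
B: 3·0+1·3+5·0+1·3+3·0 = 6 | 3·2 = 6
J: 3·4+1·0+5·0+1·0+3·0 = 12 | 3·4 = 12
Q: 3·3+1·0+5·0+1·0+3·2 = 15 | 3·5 = 15
gcd(3,1,5,1,3,3) = 1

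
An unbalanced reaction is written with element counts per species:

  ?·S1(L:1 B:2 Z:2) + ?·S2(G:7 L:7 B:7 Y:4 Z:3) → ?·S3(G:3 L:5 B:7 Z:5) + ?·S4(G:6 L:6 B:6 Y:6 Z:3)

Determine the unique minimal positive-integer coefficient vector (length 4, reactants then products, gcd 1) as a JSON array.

Coefficients: [6, 3, 3, 2]

G: 6·0+3·7 = 21 | 3·3+2·6 = 21
L: 6·1+3·7 = 27 | 3·5+2·6 = 27
B: 6·2+3·7 = 33 | 3·7+2·6 = 33
Y: 6·0+3·4 = 12 | 3·0+2·6 = 12
Z: 6·2+3·3 = 21 | 3·5+2·3 = 21
gcd(6,3,3,2) = 1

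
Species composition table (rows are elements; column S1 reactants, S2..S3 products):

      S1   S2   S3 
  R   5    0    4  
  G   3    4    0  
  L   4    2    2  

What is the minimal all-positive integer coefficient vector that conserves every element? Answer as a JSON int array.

Coefficients: [4, 3, 5]

R: 4·5 = 20 | 3·0+5·4 = 20
G: 4·3 = 12 | 3·4+5·0 = 12
L: 4·4 = 16 | 3·2+5·2 = 16
gcd(4,3,5) = 1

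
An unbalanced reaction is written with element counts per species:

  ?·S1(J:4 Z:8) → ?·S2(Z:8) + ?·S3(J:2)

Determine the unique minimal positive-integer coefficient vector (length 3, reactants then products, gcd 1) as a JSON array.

J: 1·4 = 4 | 1·0+2·2 = 4
Z: 1·8 = 8 | 1·8+2·0 = 8
gcd(1,1,2) = 1

Coefficients: [1, 1, 2]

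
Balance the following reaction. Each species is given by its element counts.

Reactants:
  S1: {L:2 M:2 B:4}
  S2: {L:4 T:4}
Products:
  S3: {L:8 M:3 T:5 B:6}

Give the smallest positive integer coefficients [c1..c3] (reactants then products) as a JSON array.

Coefficients: [6, 5, 4]

L: 6·2+5·4 = 32 | 4·8 = 32
M: 6·2+5·0 = 12 | 4·3 = 12
T: 6·0+5·4 = 20 | 4·5 = 20
B: 6·4+5·0 = 24 | 4·6 = 24
gcd(6,5,4) = 1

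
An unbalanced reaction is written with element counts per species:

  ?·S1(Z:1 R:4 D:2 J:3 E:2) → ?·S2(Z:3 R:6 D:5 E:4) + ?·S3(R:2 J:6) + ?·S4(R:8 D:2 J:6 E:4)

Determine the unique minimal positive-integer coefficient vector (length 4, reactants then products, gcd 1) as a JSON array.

Coefficients: [6, 2, 2, 1]

Z: 6·1 = 6 | 2·3+2·0+1·0 = 6
R: 6·4 = 24 | 2·6+2·2+1·8 = 24
D: 6·2 = 12 | 2·5+2·0+1·2 = 12
J: 6·3 = 18 | 2·0+2·6+1·6 = 18
E: 6·2 = 12 | 2·4+2·0+1·4 = 12
gcd(6,2,2,1) = 1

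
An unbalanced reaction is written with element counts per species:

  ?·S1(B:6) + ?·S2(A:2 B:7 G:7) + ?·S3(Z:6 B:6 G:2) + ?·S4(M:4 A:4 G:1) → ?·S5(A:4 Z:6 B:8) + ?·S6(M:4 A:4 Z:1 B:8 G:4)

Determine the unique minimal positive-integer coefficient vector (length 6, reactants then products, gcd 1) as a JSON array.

Coefficients: [5, 2, 2, 6, 1, 6]

M: 5·0+2·0+2·0+6·4 = 24 | 1·0+6·4 = 24
A: 5·0+2·2+2·0+6·4 = 28 | 1·4+6·4 = 28
Z: 5·0+2·0+2·6+6·0 = 12 | 1·6+6·1 = 12
B: 5·6+2·7+2·6+6·0 = 56 | 1·8+6·8 = 56
G: 5·0+2·7+2·2+6·1 = 24 | 1·0+6·4 = 24
gcd(5,2,2,6,1,6) = 1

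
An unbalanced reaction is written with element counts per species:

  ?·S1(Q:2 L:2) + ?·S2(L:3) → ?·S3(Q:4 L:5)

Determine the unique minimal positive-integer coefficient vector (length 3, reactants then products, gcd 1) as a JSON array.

Coefficients: [6, 1, 3]

Q: 6·2+1·0 = 12 | 3·4 = 12
L: 6·2+1·3 = 15 | 3·5 = 15
gcd(6,1,3) = 1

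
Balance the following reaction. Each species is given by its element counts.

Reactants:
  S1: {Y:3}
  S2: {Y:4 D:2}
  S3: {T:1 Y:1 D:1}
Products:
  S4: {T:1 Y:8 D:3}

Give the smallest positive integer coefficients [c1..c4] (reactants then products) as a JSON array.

T: 1·0+1·0+1·1 = 1 | 1·1 = 1
Y: 1·3+1·4+1·1 = 8 | 1·8 = 8
D: 1·0+1·2+1·1 = 3 | 1·3 = 3
gcd(1,1,1,1) = 1

Coefficients: [1, 1, 1, 1]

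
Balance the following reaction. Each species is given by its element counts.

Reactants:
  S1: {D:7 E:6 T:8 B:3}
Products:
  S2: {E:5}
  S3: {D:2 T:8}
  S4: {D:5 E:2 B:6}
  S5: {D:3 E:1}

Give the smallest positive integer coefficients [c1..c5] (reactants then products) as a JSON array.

D: 6·7 = 42 | 5·0+6·2+3·5+5·3 = 42
E: 6·6 = 36 | 5·5+6·0+3·2+5·1 = 36
T: 6·8 = 48 | 5·0+6·8+3·0+5·0 = 48
B: 6·3 = 18 | 5·0+6·0+3·6+5·0 = 18
gcd(6,5,6,3,5) = 1

Coefficients: [6, 5, 6, 3, 5]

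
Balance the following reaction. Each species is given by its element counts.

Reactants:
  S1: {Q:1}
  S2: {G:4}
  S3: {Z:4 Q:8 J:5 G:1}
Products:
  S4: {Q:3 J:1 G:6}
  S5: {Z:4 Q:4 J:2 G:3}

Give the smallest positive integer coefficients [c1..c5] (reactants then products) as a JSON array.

Z: 5·0+5·0+1·4 = 4 | 3·0+1·4 = 4
Q: 5·1+5·0+1·8 = 13 | 3·3+1·4 = 13
J: 5·0+5·0+1·5 = 5 | 3·1+1·2 = 5
G: 5·0+5·4+1·1 = 21 | 3·6+1·3 = 21
gcd(5,5,1,3,1) = 1

Coefficients: [5, 5, 1, 3, 1]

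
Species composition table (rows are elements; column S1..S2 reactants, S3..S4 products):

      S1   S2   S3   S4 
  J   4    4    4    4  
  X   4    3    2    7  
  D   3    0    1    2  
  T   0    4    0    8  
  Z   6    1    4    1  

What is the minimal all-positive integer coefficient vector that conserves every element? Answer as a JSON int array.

Coefficients: [3, 4, 5, 2]

J: 3·4+4·4 = 28 | 5·4+2·4 = 28
X: 3·4+4·3 = 24 | 5·2+2·7 = 24
D: 3·3+4·0 = 9 | 5·1+2·2 = 9
T: 3·0+4·4 = 16 | 5·0+2·8 = 16
Z: 3·6+4·1 = 22 | 5·4+2·1 = 22
gcd(3,4,5,2) = 1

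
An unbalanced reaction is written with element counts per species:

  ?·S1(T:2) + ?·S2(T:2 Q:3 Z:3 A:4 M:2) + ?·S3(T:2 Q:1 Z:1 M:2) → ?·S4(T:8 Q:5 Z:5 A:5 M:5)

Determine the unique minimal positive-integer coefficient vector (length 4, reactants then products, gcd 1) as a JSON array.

Coefficients: [6, 5, 5, 4]

T: 6·2+5·2+5·2 = 32 | 4·8 = 32
Q: 6·0+5·3+5·1 = 20 | 4·5 = 20
Z: 6·0+5·3+5·1 = 20 | 4·5 = 20
A: 6·0+5·4+5·0 = 20 | 4·5 = 20
M: 6·0+5·2+5·2 = 20 | 4·5 = 20
gcd(6,5,5,4) = 1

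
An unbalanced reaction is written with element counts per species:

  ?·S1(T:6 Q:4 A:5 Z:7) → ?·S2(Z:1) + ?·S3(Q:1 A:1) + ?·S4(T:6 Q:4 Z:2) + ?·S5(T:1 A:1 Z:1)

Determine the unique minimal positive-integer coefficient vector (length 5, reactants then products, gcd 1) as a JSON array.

Coefficients: [2, 6, 4, 1, 6]

T: 2·6 = 12 | 6·0+4·0+1·6+6·1 = 12
Q: 2·4 = 8 | 6·0+4·1+1·4+6·0 = 8
A: 2·5 = 10 | 6·0+4·1+1·0+6·1 = 10
Z: 2·7 = 14 | 6·1+4·0+1·2+6·1 = 14
gcd(2,6,4,1,6) = 1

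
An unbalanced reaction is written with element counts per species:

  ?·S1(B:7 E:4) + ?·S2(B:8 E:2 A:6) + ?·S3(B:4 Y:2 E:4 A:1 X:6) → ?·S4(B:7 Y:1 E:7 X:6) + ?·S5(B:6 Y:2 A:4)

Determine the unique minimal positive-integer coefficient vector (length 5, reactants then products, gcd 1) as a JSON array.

B: 4·7+1·8+6·4 = 60 | 6·7+3·6 = 60
Y: 4·0+1·0+6·2 = 12 | 6·1+3·2 = 12
E: 4·4+1·2+6·4 = 42 | 6·7+3·0 = 42
A: 4·0+1·6+6·1 = 12 | 6·0+3·4 = 12
X: 4·0+1·0+6·6 = 36 | 6·6+3·0 = 36
gcd(4,1,6,6,3) = 1

Coefficients: [4, 1, 6, 6, 3]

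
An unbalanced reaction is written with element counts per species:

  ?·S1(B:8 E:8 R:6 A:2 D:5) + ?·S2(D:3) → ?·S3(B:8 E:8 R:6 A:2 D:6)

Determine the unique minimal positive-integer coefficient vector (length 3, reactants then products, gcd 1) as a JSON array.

Coefficients: [3, 1, 3]

B: 3·8+1·0 = 24 | 3·8 = 24
E: 3·8+1·0 = 24 | 3·8 = 24
R: 3·6+1·0 = 18 | 3·6 = 18
A: 3·2+1·0 = 6 | 3·2 = 6
D: 3·5+1·3 = 18 | 3·6 = 18
gcd(3,1,3) = 1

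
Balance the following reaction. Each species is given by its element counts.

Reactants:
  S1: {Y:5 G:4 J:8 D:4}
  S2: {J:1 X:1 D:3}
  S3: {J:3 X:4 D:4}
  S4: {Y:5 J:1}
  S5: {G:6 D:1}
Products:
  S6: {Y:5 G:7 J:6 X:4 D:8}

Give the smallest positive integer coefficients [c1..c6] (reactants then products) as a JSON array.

Coefficients: [1, 4, 3, 3, 4, 4]

Y: 1·5+4·0+3·0+3·5+4·0 = 20 | 4·5 = 20
G: 1·4+4·0+3·0+3·0+4·6 = 28 | 4·7 = 28
J: 1·8+4·1+3·3+3·1+4·0 = 24 | 4·6 = 24
X: 1·0+4·1+3·4+3·0+4·0 = 16 | 4·4 = 16
D: 1·4+4·3+3·4+3·0+4·1 = 32 | 4·8 = 32
gcd(1,4,3,3,4,4) = 1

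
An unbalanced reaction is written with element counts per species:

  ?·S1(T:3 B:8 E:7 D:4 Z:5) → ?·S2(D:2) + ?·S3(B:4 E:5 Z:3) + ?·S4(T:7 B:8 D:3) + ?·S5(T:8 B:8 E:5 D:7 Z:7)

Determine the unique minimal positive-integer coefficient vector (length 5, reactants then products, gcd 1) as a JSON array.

T: 5·3 = 15 | 5·0+6·0+1·7+1·8 = 15
B: 5·8 = 40 | 5·0+6·4+1·8+1·8 = 40
E: 5·7 = 35 | 5·0+6·5+1·0+1·5 = 35
D: 5·4 = 20 | 5·2+6·0+1·3+1·7 = 20
Z: 5·5 = 25 | 5·0+6·3+1·0+1·7 = 25
gcd(5,5,6,1,1) = 1

Coefficients: [5, 5, 6, 1, 1]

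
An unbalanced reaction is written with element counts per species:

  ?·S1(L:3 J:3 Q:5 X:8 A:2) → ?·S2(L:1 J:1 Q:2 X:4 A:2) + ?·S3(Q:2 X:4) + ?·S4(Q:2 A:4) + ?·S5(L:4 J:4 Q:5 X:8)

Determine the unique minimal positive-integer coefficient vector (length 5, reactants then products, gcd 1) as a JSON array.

L: 5·3 = 15 | 3·1+1·0+1·0+3·4 = 15
J: 5·3 = 15 | 3·1+1·0+1·0+3·4 = 15
Q: 5·5 = 25 | 3·2+1·2+1·2+3·5 = 25
X: 5·8 = 40 | 3·4+1·4+1·0+3·8 = 40
A: 5·2 = 10 | 3·2+1·0+1·4+3·0 = 10
gcd(5,3,1,1,3) = 1

Coefficients: [5, 3, 1, 1, 3]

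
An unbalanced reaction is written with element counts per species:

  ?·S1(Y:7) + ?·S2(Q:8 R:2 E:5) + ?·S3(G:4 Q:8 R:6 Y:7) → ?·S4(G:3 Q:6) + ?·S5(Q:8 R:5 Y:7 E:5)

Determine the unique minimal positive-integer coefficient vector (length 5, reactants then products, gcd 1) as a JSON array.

Coefficients: [3, 6, 3, 4, 6]

G: 3·0+6·0+3·4 = 12 | 4·3+6·0 = 12
Q: 3·0+6·8+3·8 = 72 | 4·6+6·8 = 72
R: 3·0+6·2+3·6 = 30 | 4·0+6·5 = 30
Y: 3·7+6·0+3·7 = 42 | 4·0+6·7 = 42
E: 3·0+6·5+3·0 = 30 | 4·0+6·5 = 30
gcd(3,6,3,4,6) = 1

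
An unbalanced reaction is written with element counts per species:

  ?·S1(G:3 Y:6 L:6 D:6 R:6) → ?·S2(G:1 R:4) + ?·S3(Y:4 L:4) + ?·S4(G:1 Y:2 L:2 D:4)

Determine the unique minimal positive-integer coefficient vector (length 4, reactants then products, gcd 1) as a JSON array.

G: 4·3 = 12 | 6·1+3·0+6·1 = 12
Y: 4·6 = 24 | 6·0+3·4+6·2 = 24
L: 4·6 = 24 | 6·0+3·4+6·2 = 24
D: 4·6 = 24 | 6·0+3·0+6·4 = 24
R: 4·6 = 24 | 6·4+3·0+6·0 = 24
gcd(4,6,3,6) = 1

Coefficients: [4, 6, 3, 6]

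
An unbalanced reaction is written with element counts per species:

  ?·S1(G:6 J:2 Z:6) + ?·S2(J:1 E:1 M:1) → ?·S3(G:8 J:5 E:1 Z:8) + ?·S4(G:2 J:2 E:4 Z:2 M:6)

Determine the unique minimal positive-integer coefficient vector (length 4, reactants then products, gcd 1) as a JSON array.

G: 3·6+6·0 = 18 | 2·8+1·2 = 18
J: 3·2+6·1 = 12 | 2·5+1·2 = 12
E: 3·0+6·1 = 6 | 2·1+1·4 = 6
Z: 3·6+6·0 = 18 | 2·8+1·2 = 18
M: 3·0+6·1 = 6 | 2·0+1·6 = 6
gcd(3,6,2,1) = 1

Coefficients: [3, 6, 2, 1]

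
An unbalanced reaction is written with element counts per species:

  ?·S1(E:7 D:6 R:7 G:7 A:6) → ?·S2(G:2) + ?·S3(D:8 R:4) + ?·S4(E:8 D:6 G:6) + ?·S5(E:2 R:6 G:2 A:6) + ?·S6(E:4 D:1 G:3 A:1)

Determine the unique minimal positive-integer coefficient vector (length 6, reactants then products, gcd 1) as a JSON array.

E: 6·7 = 42 | 4·0+3·0+1·8+5·2+6·4 = 42
D: 6·6 = 36 | 4·0+3·8+1·6+5·0+6·1 = 36
R: 6·7 = 42 | 4·0+3·4+1·0+5·6+6·0 = 42
G: 6·7 = 42 | 4·2+3·0+1·6+5·2+6·3 = 42
A: 6·6 = 36 | 4·0+3·0+1·0+5·6+6·1 = 36
gcd(6,4,3,1,5,6) = 1

Coefficients: [6, 4, 3, 1, 5, 6]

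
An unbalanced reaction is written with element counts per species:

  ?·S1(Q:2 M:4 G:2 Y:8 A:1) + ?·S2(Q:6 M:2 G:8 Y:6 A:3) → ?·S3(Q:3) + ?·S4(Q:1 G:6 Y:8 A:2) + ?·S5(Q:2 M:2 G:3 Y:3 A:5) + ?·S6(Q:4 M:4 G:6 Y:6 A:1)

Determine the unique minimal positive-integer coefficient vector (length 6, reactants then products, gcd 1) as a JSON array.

Q: 3·2+6·6 = 42 | 5·3+3·1+2·2+5·4 = 42
M: 3·4+6·2 = 24 | 5·0+3·0+2·2+5·4 = 24
G: 3·2+6·8 = 54 | 5·0+3·6+2·3+5·6 = 54
Y: 3·8+6·6 = 60 | 5·0+3·8+2·3+5·6 = 60
A: 3·1+6·3 = 21 | 5·0+3·2+2·5+5·1 = 21
gcd(3,6,5,3,2,5) = 1

Coefficients: [3, 6, 5, 3, 2, 5]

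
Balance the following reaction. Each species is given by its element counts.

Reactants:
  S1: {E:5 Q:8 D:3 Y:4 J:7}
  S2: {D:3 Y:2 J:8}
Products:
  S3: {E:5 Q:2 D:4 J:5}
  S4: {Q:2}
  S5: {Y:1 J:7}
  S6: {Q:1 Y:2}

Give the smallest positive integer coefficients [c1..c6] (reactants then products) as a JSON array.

E: 3·5+1·0 = 15 | 3·5+6·0+2·0+6·0 = 15
Q: 3·8+1·0 = 24 | 3·2+6·2+2·0+6·1 = 24
D: 3·3+1·3 = 12 | 3·4+6·0+2·0+6·0 = 12
Y: 3·4+1·2 = 14 | 3·0+6·0+2·1+6·2 = 14
J: 3·7+1·8 = 29 | 3·5+6·0+2·7+6·0 = 29
gcd(3,1,3,6,2,6) = 1

Coefficients: [3, 1, 3, 6, 2, 6]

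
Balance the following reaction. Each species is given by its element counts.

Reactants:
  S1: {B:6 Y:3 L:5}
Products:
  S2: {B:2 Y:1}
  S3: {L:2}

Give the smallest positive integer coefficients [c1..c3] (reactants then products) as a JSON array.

Coefficients: [2, 6, 5]

B: 2·6 = 12 | 6·2+5·0 = 12
Y: 2·3 = 6 | 6·1+5·0 = 6
L: 2·5 = 10 | 6·0+5·2 = 10
gcd(2,6,5) = 1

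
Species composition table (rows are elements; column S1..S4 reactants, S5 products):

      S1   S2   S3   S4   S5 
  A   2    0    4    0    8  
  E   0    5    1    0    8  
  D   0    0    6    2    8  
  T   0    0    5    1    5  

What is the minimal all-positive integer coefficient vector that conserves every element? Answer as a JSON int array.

Coefficients: [6, 3, 1, 5, 2]

A: 6·2+3·0+1·4+5·0 = 16 | 2·8 = 16
E: 6·0+3·5+1·1+5·0 = 16 | 2·8 = 16
D: 6·0+3·0+1·6+5·2 = 16 | 2·8 = 16
T: 6·0+3·0+1·5+5·1 = 10 | 2·5 = 10
gcd(6,3,1,5,2) = 1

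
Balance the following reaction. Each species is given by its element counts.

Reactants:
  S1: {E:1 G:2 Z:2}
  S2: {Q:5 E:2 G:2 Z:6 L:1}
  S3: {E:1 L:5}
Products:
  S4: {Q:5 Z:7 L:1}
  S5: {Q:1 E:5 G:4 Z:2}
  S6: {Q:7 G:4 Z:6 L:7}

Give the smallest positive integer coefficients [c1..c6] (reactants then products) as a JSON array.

Q: 2·0+6·5+1·0 = 30 | 4·5+3·1+1·7 = 30
E: 2·1+6·2+1·1 = 15 | 4·0+3·5+1·0 = 15
G: 2·2+6·2+1·0 = 16 | 4·0+3·4+1·4 = 16
Z: 2·2+6·6+1·0 = 40 | 4·7+3·2+1·6 = 40
L: 2·0+6·1+1·5 = 11 | 4·1+3·0+1·7 = 11
gcd(2,6,1,4,3,1) = 1

Coefficients: [2, 6, 1, 4, 3, 1]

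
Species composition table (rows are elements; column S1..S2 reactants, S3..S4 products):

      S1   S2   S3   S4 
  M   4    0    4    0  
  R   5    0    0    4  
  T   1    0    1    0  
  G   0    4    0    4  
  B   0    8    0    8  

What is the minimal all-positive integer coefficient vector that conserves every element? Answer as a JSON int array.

M: 4·4+5·0 = 16 | 4·4+5·0 = 16
R: 4·5+5·0 = 20 | 4·0+5·4 = 20
T: 4·1+5·0 = 4 | 4·1+5·0 = 4
G: 4·0+5·4 = 20 | 4·0+5·4 = 20
B: 4·0+5·8 = 40 | 4·0+5·8 = 40
gcd(4,5,4,5) = 1

Coefficients: [4, 5, 4, 5]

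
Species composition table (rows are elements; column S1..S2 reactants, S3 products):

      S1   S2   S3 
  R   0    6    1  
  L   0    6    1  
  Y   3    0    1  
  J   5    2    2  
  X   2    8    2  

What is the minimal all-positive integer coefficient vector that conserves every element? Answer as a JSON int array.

Coefficients: [2, 1, 6]

R: 2·0+1·6 = 6 | 6·1 = 6
L: 2·0+1·6 = 6 | 6·1 = 6
Y: 2·3+1·0 = 6 | 6·1 = 6
J: 2·5+1·2 = 12 | 6·2 = 12
X: 2·2+1·8 = 12 | 6·2 = 12
gcd(2,1,6) = 1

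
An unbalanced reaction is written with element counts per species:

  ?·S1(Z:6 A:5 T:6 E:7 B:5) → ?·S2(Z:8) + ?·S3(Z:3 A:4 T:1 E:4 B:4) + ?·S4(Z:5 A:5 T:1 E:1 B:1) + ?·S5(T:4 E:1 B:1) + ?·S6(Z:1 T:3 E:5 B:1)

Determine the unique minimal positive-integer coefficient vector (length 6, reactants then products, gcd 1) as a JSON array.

Coefficients: [6, 1, 5, 2, 5, 3]

Z: 6·6 = 36 | 1·8+5·3+2·5+5·0+3·1 = 36
A: 6·5 = 30 | 1·0+5·4+2·5+5·0+3·0 = 30
T: 6·6 = 36 | 1·0+5·1+2·1+5·4+3·3 = 36
E: 6·7 = 42 | 1·0+5·4+2·1+5·1+3·5 = 42
B: 6·5 = 30 | 1·0+5·4+2·1+5·1+3·1 = 30
gcd(6,1,5,2,5,3) = 1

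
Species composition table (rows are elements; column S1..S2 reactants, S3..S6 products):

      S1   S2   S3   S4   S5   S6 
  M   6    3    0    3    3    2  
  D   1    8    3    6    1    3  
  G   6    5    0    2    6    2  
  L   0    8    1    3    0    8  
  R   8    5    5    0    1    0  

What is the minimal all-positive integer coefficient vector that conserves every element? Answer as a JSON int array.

M: 1·6+4·3 = 18 | 5·0+1·3+3·3+3·2 = 18
D: 1·1+4·8 = 33 | 5·3+1·6+3·1+3·3 = 33
G: 1·6+4·5 = 26 | 5·0+1·2+3·6+3·2 = 26
L: 1·0+4·8 = 32 | 5·1+1·3+3·0+3·8 = 32
R: 1·8+4·5 = 28 | 5·5+1·0+3·1+3·0 = 28
gcd(1,4,5,1,3,3) = 1

Coefficients: [1, 4, 5, 1, 3, 3]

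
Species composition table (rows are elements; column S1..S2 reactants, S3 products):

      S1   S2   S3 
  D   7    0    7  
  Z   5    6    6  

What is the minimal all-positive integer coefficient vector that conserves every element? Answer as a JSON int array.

Coefficients: [6, 1, 6]

D: 6·7+1·0 = 42 | 6·7 = 42
Z: 6·5+1·6 = 36 | 6·6 = 36
gcd(6,1,6) = 1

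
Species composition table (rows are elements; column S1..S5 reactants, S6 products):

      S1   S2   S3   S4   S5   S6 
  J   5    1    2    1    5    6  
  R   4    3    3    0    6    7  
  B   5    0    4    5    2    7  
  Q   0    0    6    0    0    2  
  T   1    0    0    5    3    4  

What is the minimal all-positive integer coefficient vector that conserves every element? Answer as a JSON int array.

J: 3·5+4·1+2·2+3·1+2·5 = 36 | 6·6 = 36
R: 3·4+4·3+2·3+3·0+2·6 = 42 | 6·7 = 42
B: 3·5+4·0+2·4+3·5+2·2 = 42 | 6·7 = 42
Q: 3·0+4·0+2·6+3·0+2·0 = 12 | 6·2 = 12
T: 3·1+4·0+2·0+3·5+2·3 = 24 | 6·4 = 24
gcd(3,4,2,3,2,6) = 1

Coefficients: [3, 4, 2, 3, 2, 6]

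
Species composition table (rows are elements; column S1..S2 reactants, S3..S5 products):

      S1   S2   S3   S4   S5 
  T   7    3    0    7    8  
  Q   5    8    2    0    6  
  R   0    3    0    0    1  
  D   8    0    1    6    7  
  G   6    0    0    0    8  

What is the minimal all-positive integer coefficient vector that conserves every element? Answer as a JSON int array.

T: 4·7+1·3 = 31 | 5·0+1·7+3·8 = 31
Q: 4·5+1·8 = 28 | 5·2+1·0+3·6 = 28
R: 4·0+1·3 = 3 | 5·0+1·0+3·1 = 3
D: 4·8+1·0 = 32 | 5·1+1·6+3·7 = 32
G: 4·6+1·0 = 24 | 5·0+1·0+3·8 = 24
gcd(4,1,5,1,3) = 1

Coefficients: [4, 1, 5, 1, 3]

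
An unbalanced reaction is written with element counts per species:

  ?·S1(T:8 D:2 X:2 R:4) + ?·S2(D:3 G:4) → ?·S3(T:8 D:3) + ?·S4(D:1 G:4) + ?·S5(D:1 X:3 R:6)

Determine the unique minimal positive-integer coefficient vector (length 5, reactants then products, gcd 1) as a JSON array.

T: 6·8+5·0 = 48 | 6·8+5·0+4·0 = 48
D: 6·2+5·3 = 27 | 6·3+5·1+4·1 = 27
X: 6·2+5·0 = 12 | 6·0+5·0+4·3 = 12
R: 6·4+5·0 = 24 | 6·0+5·0+4·6 = 24
G: 6·0+5·4 = 20 | 6·0+5·4+4·0 = 20
gcd(6,5,6,5,4) = 1

Coefficients: [6, 5, 6, 5, 4]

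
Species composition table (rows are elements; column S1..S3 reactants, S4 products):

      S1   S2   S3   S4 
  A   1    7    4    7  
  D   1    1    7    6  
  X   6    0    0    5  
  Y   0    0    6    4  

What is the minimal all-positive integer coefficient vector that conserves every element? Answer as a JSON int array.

A: 5·1+3·7+4·4 = 42 | 6·7 = 42
D: 5·1+3·1+4·7 = 36 | 6·6 = 36
X: 5·6+3·0+4·0 = 30 | 6·5 = 30
Y: 5·0+3·0+4·6 = 24 | 6·4 = 24
gcd(5,3,4,6) = 1

Coefficients: [5, 3, 4, 6]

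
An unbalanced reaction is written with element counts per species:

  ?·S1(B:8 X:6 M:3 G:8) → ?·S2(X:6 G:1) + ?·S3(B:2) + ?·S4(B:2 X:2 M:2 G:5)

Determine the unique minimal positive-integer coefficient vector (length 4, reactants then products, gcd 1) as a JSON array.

Coefficients: [2, 1, 5, 3]

B: 2·8 = 16 | 1·0+5·2+3·2 = 16
X: 2·6 = 12 | 1·6+5·0+3·2 = 12
M: 2·3 = 6 | 1·0+5·0+3·2 = 6
G: 2·8 = 16 | 1·1+5·0+3·5 = 16
gcd(2,1,5,3) = 1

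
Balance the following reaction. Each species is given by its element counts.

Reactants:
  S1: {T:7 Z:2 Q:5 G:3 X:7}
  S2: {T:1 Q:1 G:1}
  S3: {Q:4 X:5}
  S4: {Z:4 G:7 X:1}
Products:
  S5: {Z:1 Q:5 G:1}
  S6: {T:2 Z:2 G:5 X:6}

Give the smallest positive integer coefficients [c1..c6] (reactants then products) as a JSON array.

Coefficients: [1, 5, 5, 4, 6, 6]

T: 1·7+5·1+5·0+4·0 = 12 | 6·0+6·2 = 12
Z: 1·2+5·0+5·0+4·4 = 18 | 6·1+6·2 = 18
Q: 1·5+5·1+5·4+4·0 = 30 | 6·5+6·0 = 30
G: 1·3+5·1+5·0+4·7 = 36 | 6·1+6·5 = 36
X: 1·7+5·0+5·5+4·1 = 36 | 6·0+6·6 = 36
gcd(1,5,5,4,6,6) = 1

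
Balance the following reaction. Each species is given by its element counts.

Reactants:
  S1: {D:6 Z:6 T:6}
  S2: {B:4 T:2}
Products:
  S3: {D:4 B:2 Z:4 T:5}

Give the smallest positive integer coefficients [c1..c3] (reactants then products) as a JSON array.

Coefficients: [4, 3, 6]

D: 4·6+3·0 = 24 | 6·4 = 24
B: 4·0+3·4 = 12 | 6·2 = 12
Z: 4·6+3·0 = 24 | 6·4 = 24
T: 4·6+3·2 = 30 | 6·5 = 30
gcd(4,3,6) = 1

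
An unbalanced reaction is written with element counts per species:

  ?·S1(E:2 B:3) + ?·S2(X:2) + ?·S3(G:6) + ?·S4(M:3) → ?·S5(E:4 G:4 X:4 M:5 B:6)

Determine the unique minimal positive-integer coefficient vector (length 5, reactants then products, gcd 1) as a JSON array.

Coefficients: [6, 6, 2, 5, 3]

E: 6·2+6·0+2·0+5·0 = 12 | 3·4 = 12
G: 6·0+6·0+2·6+5·0 = 12 | 3·4 = 12
X: 6·0+6·2+2·0+5·0 = 12 | 3·4 = 12
M: 6·0+6·0+2·0+5·3 = 15 | 3·5 = 15
B: 6·3+6·0+2·0+5·0 = 18 | 3·6 = 18
gcd(6,6,2,5,3) = 1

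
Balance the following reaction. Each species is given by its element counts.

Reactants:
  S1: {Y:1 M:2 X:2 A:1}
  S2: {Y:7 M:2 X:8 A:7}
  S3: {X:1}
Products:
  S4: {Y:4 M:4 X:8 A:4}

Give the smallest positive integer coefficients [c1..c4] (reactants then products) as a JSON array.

Coefficients: [5, 1, 6, 3]

Y: 5·1+1·7+6·0 = 12 | 3·4 = 12
M: 5·2+1·2+6·0 = 12 | 3·4 = 12
X: 5·2+1·8+6·1 = 24 | 3·8 = 24
A: 5·1+1·7+6·0 = 12 | 3·4 = 12
gcd(5,1,6,3) = 1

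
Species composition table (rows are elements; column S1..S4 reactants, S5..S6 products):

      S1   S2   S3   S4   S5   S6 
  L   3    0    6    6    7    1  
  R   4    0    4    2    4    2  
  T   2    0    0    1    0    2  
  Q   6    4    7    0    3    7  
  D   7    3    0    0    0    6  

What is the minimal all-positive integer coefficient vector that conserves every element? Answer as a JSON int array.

L: 3·3+1·0+3·6+2·6 = 39 | 5·7+4·1 = 39
R: 3·4+1·0+3·4+2·2 = 28 | 5·4+4·2 = 28
T: 3·2+1·0+3·0+2·1 = 8 | 5·0+4·2 = 8
Q: 3·6+1·4+3·7+2·0 = 43 | 5·3+4·7 = 43
D: 3·7+1·3+3·0+2·0 = 24 | 5·0+4·6 = 24
gcd(3,1,3,2,5,4) = 1

Coefficients: [3, 1, 3, 2, 5, 4]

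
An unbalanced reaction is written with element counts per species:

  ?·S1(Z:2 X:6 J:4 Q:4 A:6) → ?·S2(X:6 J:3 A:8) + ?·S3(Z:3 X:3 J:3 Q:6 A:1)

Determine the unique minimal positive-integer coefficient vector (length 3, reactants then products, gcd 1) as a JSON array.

Z: 3·2 = 6 | 2·0+2·3 = 6
X: 3·6 = 18 | 2·6+2·3 = 18
J: 3·4 = 12 | 2·3+2·3 = 12
Q: 3·4 = 12 | 2·0+2·6 = 12
A: 3·6 = 18 | 2·8+2·1 = 18
gcd(3,2,2) = 1

Coefficients: [3, 2, 2]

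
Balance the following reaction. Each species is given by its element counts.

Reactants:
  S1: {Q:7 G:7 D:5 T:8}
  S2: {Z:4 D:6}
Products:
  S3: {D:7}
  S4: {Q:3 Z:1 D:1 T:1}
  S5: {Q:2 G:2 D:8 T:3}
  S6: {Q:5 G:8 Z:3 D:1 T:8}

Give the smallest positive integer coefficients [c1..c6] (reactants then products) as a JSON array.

Q: 6·7+5·0 = 42 | 6·0+5·3+1·2+5·5 = 42
G: 6·7+5·0 = 42 | 6·0+5·0+1·2+5·8 = 42
Z: 6·0+5·4 = 20 | 6·0+5·1+1·0+5·3 = 20
D: 6·5+5·6 = 60 | 6·7+5·1+1·8+5·1 = 60
T: 6·8+5·0 = 48 | 6·0+5·1+1·3+5·8 = 48
gcd(6,5,6,5,1,5) = 1

Coefficients: [6, 5, 6, 5, 1, 5]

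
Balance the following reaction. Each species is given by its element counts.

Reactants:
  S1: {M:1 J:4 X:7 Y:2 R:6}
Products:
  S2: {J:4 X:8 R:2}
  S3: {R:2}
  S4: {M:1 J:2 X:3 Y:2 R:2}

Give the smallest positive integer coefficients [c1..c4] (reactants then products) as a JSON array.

M: 2·1 = 2 | 1·0+3·0+2·1 = 2
J: 2·4 = 8 | 1·4+3·0+2·2 = 8
X: 2·7 = 14 | 1·8+3·0+2·3 = 14
Y: 2·2 = 4 | 1·0+3·0+2·2 = 4
R: 2·6 = 12 | 1·2+3·2+2·2 = 12
gcd(2,1,3,2) = 1

Coefficients: [2, 1, 3, 2]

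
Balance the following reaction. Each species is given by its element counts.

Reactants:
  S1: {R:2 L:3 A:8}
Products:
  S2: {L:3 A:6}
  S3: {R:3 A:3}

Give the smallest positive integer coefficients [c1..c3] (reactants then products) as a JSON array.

R: 3·2 = 6 | 3·0+2·3 = 6
L: 3·3 = 9 | 3·3+2·0 = 9
A: 3·8 = 24 | 3·6+2·3 = 24
gcd(3,3,2) = 1

Coefficients: [3, 3, 2]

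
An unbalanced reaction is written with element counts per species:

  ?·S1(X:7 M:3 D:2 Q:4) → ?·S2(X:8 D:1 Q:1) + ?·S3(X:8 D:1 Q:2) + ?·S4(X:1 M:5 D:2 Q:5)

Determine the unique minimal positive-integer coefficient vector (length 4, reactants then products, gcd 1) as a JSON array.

Coefficients: [5, 3, 1, 3]

X: 5·7 = 35 | 3·8+1·8+3·1 = 35
M: 5·3 = 15 | 3·0+1·0+3·5 = 15
D: 5·2 = 10 | 3·1+1·1+3·2 = 10
Q: 5·4 = 20 | 3·1+1·2+3·5 = 20
gcd(5,3,1,3) = 1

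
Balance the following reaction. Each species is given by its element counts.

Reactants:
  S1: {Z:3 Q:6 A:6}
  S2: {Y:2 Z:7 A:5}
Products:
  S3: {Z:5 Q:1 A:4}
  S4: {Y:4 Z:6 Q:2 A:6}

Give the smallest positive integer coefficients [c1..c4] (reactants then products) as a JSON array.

Coefficients: [2, 6, 6, 3]

Y: 2·0+6·2 = 12 | 6·0+3·4 = 12
Z: 2·3+6·7 = 48 | 6·5+3·6 = 48
Q: 2·6+6·0 = 12 | 6·1+3·2 = 12
A: 2·6+6·5 = 42 | 6·4+3·6 = 42
gcd(2,6,6,3) = 1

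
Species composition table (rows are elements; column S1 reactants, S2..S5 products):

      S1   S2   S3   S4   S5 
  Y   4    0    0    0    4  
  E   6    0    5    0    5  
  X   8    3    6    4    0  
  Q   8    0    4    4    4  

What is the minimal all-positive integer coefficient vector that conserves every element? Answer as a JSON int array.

Coefficients: [5, 6, 1, 4, 5]

Y: 5·4 = 20 | 6·0+1·0+4·0+5·4 = 20
E: 5·6 = 30 | 6·0+1·5+4·0+5·5 = 30
X: 5·8 = 40 | 6·3+1·6+4·4+5·0 = 40
Q: 5·8 = 40 | 6·0+1·4+4·4+5·4 = 40
gcd(5,6,1,4,5) = 1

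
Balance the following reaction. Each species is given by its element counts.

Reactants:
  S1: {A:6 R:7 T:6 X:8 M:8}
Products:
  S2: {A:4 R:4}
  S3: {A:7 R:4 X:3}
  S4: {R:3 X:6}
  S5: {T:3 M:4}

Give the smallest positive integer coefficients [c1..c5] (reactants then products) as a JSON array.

A: 3·6 = 18 | 1·4+2·7+3·0+6·0 = 18
R: 3·7 = 21 | 1·4+2·4+3·3+6·0 = 21
T: 3·6 = 18 | 1·0+2·0+3·0+6·3 = 18
X: 3·8 = 24 | 1·0+2·3+3·6+6·0 = 24
M: 3·8 = 24 | 1·0+2·0+3·0+6·4 = 24
gcd(3,1,2,3,6) = 1

Coefficients: [3, 1, 2, 3, 6]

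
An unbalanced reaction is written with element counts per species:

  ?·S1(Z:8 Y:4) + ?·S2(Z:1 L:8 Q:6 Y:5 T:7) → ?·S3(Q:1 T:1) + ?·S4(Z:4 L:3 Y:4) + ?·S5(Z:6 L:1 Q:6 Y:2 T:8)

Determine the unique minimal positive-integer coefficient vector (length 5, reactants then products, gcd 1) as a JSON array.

Coefficients: [3, 2, 6, 5, 1]

Z: 3·8+2·1 = 26 | 6·0+5·4+1·6 = 26
L: 3·0+2·8 = 16 | 6·0+5·3+1·1 = 16
Q: 3·0+2·6 = 12 | 6·1+5·0+1·6 = 12
Y: 3·4+2·5 = 22 | 6·0+5·4+1·2 = 22
T: 3·0+2·7 = 14 | 6·1+5·0+1·8 = 14
gcd(3,2,6,5,1) = 1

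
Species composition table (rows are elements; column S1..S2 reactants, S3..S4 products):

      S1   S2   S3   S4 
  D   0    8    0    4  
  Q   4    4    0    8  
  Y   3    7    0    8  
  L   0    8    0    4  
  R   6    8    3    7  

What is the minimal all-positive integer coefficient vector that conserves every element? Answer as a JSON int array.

D: 3·0+1·8 = 8 | 4·0+2·4 = 8
Q: 3·4+1·4 = 16 | 4·0+2·8 = 16
Y: 3·3+1·7 = 16 | 4·0+2·8 = 16
L: 3·0+1·8 = 8 | 4·0+2·4 = 8
R: 3·6+1·8 = 26 | 4·3+2·7 = 26
gcd(3,1,4,2) = 1

Coefficients: [3, 1, 4, 2]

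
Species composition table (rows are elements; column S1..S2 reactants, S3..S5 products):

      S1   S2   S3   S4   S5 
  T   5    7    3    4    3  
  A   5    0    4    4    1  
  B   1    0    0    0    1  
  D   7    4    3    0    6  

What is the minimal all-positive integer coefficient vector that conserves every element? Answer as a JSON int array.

Coefficients: [5, 1, 3, 2, 5]

T: 5·5+1·7 = 32 | 3·3+2·4+5·3 = 32
A: 5·5+1·0 = 25 | 3·4+2·4+5·1 = 25
B: 5·1+1·0 = 5 | 3·0+2·0+5·1 = 5
D: 5·7+1·4 = 39 | 3·3+2·0+5·6 = 39
gcd(5,1,3,2,5) = 1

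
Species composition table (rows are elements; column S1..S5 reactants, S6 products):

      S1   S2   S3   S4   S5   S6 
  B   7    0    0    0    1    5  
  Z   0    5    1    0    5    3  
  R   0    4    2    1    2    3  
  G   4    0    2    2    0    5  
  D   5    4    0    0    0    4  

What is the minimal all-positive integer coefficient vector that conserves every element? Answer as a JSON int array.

Coefficients: [4, 1, 3, 4, 2, 6]

B: 4·7+1·0+3·0+4·0+2·1 = 30 | 6·5 = 30
Z: 4·0+1·5+3·1+4·0+2·5 = 18 | 6·3 = 18
R: 4·0+1·4+3·2+4·1+2·2 = 18 | 6·3 = 18
G: 4·4+1·0+3·2+4·2+2·0 = 30 | 6·5 = 30
D: 4·5+1·4+3·0+4·0+2·0 = 24 | 6·4 = 24
gcd(4,1,3,4,2,6) = 1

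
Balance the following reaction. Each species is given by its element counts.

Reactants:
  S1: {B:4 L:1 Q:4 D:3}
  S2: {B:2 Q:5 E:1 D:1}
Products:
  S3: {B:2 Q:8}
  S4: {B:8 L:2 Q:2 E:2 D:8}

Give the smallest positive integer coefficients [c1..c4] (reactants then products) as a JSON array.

B: 2·4+2·2 = 12 | 2·2+1·8 = 12
L: 2·1+2·0 = 2 | 2·0+1·2 = 2
Q: 2·4+2·5 = 18 | 2·8+1·2 = 18
E: 2·0+2·1 = 2 | 2·0+1·2 = 2
D: 2·3+2·1 = 8 | 2·0+1·8 = 8
gcd(2,2,2,1) = 1

Coefficients: [2, 2, 2, 1]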